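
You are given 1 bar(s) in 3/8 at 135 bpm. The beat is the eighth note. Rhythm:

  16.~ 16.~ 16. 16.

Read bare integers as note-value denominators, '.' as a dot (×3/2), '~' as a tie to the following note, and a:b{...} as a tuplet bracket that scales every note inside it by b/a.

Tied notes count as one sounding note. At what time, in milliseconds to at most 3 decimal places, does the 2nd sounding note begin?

note 2 onset = 9/4b = 1000.0ms

1. 0.0ms @ 0 + 1000.0ms (9/4)
2. 1000.0ms @ 9/4 + 333.333ms (3/4)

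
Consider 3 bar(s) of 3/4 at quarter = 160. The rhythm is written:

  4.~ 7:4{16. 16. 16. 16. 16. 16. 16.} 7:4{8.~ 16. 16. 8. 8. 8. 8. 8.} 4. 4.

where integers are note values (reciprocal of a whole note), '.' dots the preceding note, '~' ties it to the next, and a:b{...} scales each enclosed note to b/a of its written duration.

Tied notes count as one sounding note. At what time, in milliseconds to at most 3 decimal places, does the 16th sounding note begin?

1. 0.0ms @ 0 + 642.857ms (12/7)
2. 642.857ms @ 12/7 + 80.357ms (3/14)
3. 723.214ms @ 27/14 + 80.357ms (3/14)
4. 803.571ms @ 15/7 + 80.357ms (3/14)
5. 883.929ms @ 33/14 + 80.357ms (3/14)
6. 964.286ms @ 18/7 + 80.357ms (3/14)
7. 1044.643ms @ 39/14 + 80.357ms (3/14)
8. 1125.0ms @ 3 + 241.071ms (9/14)
9. 1366.071ms @ 51/14 + 80.357ms (3/14)
10. 1446.429ms @ 27/7 + 160.714ms (3/7)
11. 1607.143ms @ 30/7 + 160.714ms (3/7)
12. 1767.857ms @ 33/7 + 160.714ms (3/7)
13. 1928.571ms @ 36/7 + 160.714ms (3/7)
14. 2089.286ms @ 39/7 + 160.714ms (3/7)
15. 2250.0ms @ 6 + 562.5ms (3/2)
16. 2812.5ms @ 15/2 + 562.5ms (3/2)

note 16 onset = 15/2b = 2812.5ms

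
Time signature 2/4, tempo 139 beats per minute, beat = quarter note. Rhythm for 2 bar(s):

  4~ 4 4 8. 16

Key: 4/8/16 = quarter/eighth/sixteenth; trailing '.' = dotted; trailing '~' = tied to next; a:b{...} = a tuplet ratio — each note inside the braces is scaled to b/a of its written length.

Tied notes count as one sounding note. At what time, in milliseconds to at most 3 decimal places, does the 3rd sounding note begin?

note 3 onset = 3b = 1294.964ms

1. 0.0ms @ 0 + 863.309ms (2)
2. 863.309ms @ 2 + 431.655ms (1)
3. 1294.964ms @ 3 + 323.741ms (3/4)
4. 1618.705ms @ 15/4 + 107.914ms (1/4)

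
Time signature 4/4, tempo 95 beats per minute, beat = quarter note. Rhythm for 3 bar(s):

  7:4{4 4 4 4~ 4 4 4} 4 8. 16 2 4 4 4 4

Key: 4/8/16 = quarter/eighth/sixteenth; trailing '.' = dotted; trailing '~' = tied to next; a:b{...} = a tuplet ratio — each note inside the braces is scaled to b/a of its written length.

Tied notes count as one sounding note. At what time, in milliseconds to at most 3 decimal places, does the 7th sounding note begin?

1. 0.0ms @ 0 + 360.902ms (4/7)
2. 360.902ms @ 4/7 + 360.902ms (4/7)
3. 721.805ms @ 8/7 + 360.902ms (4/7)
4. 1082.707ms @ 12/7 + 721.805ms (8/7)
5. 1804.511ms @ 20/7 + 360.902ms (4/7)
6. 2165.414ms @ 24/7 + 360.902ms (4/7)
7. 2526.316ms @ 4 + 631.579ms (1)
8. 3157.895ms @ 5 + 473.684ms (3/4)
9. 3631.579ms @ 23/4 + 157.895ms (1/4)
10. 3789.474ms @ 6 + 1263.158ms (2)
11. 5052.632ms @ 8 + 631.579ms (1)
12. 5684.211ms @ 9 + 631.579ms (1)
13. 6315.789ms @ 10 + 631.579ms (1)
14. 6947.368ms @ 11 + 631.579ms (1)

note 7 onset = 4b = 2526.316ms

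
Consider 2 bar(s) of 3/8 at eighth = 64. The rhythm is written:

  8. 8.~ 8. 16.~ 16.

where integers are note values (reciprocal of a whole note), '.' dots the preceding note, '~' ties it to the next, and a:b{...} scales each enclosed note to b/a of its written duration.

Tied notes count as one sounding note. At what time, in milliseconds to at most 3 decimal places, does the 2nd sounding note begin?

1. 0.0ms @ 0 + 1406.25ms (3/2)
2. 1406.25ms @ 3/2 + 2812.5ms (3)
3. 4218.75ms @ 9/2 + 1406.25ms (3/2)

note 2 onset = 3/2b = 1406.25ms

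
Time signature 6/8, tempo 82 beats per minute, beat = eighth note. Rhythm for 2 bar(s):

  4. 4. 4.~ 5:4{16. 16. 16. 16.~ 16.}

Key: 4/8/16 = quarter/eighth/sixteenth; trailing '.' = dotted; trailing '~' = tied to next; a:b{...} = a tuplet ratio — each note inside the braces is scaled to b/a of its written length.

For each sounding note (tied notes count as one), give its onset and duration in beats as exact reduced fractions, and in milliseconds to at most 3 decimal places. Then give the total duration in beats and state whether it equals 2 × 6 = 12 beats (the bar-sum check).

1) 0.0ms=0b +2195.122ms=3b
2) 2195.122ms=3b +2195.122ms=3b
3) 4390.244ms=6b +2634.146ms=18/5b
4) 7024.39ms=48/5b +439.024ms=3/5b
5) 7463.415ms=51/5b +439.024ms=3/5b
6) 7902.439ms=54/5b +878.049ms=6/5b
Σ=12b of 12 (82bpm 6/8) — PASS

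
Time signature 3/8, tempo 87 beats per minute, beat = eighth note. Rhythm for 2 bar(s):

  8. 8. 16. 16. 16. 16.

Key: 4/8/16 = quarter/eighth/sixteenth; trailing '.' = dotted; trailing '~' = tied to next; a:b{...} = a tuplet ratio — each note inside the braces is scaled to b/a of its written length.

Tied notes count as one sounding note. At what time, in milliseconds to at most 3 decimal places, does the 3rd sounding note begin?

note 3 onset = 3b = 2068.966ms

1. 0.0ms @ 0 + 1034.483ms (3/2)
2. 1034.483ms @ 3/2 + 1034.483ms (3/2)
3. 2068.966ms @ 3 + 517.241ms (3/4)
4. 2586.207ms @ 15/4 + 517.241ms (3/4)
5. 3103.448ms @ 9/2 + 517.241ms (3/4)
6. 3620.69ms @ 21/4 + 517.241ms (3/4)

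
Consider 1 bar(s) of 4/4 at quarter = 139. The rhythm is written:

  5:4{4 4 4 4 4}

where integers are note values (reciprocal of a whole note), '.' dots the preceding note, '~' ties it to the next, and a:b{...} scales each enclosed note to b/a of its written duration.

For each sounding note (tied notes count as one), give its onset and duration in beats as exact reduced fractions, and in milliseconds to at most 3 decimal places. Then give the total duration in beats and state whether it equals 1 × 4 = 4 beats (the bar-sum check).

1) 0.0ms=0b +345.324ms=4/5b
2) 345.324ms=4/5b +345.324ms=4/5b
3) 690.647ms=8/5b +345.324ms=4/5b
4) 1035.971ms=12/5b +345.324ms=4/5b
5) 1381.295ms=16/5b +345.324ms=4/5b
Σ=4b of 4 (139bpm 4/4) — PASS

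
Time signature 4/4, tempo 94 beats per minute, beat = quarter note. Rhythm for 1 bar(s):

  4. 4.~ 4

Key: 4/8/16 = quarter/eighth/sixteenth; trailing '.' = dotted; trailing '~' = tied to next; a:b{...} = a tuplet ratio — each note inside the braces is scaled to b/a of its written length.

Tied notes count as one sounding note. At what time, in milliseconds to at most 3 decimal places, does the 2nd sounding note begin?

note 2 onset = 3/2b = 957.447ms

1. 0.0ms @ 0 + 957.447ms (3/2)
2. 957.447ms @ 3/2 + 1595.745ms (5/2)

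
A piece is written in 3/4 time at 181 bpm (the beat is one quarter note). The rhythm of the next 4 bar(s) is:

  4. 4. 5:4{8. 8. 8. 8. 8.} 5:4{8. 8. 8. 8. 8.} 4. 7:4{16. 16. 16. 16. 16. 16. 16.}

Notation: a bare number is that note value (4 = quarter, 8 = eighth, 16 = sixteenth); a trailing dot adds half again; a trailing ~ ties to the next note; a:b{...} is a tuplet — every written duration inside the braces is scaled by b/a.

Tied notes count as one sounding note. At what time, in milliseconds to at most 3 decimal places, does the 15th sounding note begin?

1. 0.0ms @ 0 + 497.238ms (3/2)
2. 497.238ms @ 3/2 + 497.238ms (3/2)
3. 994.475ms @ 3 + 198.895ms (3/5)
4. 1193.37ms @ 18/5 + 198.895ms (3/5)
5. 1392.265ms @ 21/5 + 198.895ms (3/5)
6. 1591.16ms @ 24/5 + 198.895ms (3/5)
7. 1790.055ms @ 27/5 + 198.895ms (3/5)
8. 1988.95ms @ 6 + 198.895ms (3/5)
9. 2187.845ms @ 33/5 + 198.895ms (3/5)
10. 2386.74ms @ 36/5 + 198.895ms (3/5)
11. 2585.635ms @ 39/5 + 198.895ms (3/5)
12. 2784.53ms @ 42/5 + 198.895ms (3/5)
13. 2983.425ms @ 9 + 497.238ms (3/2)
14. 3480.663ms @ 21/2 + 71.034ms (3/14)
15. 3551.697ms @ 75/7 + 71.034ms (3/14)
16. 3622.731ms @ 153/14 + 71.034ms (3/14)
17. 3693.765ms @ 78/7 + 71.034ms (3/14)
18. 3764.799ms @ 159/14 + 71.034ms (3/14)
19. 3835.833ms @ 81/7 + 71.034ms (3/14)
20. 3906.867ms @ 165/14 + 71.034ms (3/14)

note 15 onset = 75/7b = 3551.697ms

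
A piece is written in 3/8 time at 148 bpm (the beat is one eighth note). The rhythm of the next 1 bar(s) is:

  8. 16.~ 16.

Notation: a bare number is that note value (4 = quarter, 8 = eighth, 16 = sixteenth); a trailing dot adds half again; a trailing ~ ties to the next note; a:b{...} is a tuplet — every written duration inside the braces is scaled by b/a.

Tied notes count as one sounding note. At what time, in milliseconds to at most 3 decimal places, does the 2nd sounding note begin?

note 2 onset = 3/2b = 608.108ms

1. 0.0ms @ 0 + 608.108ms (3/2)
2. 608.108ms @ 3/2 + 608.108ms (3/2)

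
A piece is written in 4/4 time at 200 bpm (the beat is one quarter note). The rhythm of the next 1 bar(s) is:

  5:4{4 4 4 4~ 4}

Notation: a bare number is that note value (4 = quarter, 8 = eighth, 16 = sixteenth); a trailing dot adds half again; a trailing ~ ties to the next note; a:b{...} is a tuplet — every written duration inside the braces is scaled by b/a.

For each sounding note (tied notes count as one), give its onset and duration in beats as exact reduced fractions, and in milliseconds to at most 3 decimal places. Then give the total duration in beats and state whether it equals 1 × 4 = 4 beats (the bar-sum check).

1) 0.0ms=0b +240.0ms=4/5b
2) 240.0ms=4/5b +240.0ms=4/5b
3) 480.0ms=8/5b +240.0ms=4/5b
4) 720.0ms=12/5b +480.0ms=8/5b
Σ=4b of 4 (200bpm 4/4) — PASS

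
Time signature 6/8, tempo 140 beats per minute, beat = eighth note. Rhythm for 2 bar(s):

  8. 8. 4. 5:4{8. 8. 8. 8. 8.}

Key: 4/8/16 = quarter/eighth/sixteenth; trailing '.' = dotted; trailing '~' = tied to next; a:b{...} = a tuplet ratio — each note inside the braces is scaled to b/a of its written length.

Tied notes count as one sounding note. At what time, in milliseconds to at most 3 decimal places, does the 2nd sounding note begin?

note 2 onset = 3/2b = 642.857ms

1. 0.0ms @ 0 + 642.857ms (3/2)
2. 642.857ms @ 3/2 + 642.857ms (3/2)
3. 1285.714ms @ 3 + 1285.714ms (3)
4. 2571.429ms @ 6 + 514.286ms (6/5)
5. 3085.714ms @ 36/5 + 514.286ms (6/5)
6. 3600.0ms @ 42/5 + 514.286ms (6/5)
7. 4114.286ms @ 48/5 + 514.286ms (6/5)
8. 4628.571ms @ 54/5 + 514.286ms (6/5)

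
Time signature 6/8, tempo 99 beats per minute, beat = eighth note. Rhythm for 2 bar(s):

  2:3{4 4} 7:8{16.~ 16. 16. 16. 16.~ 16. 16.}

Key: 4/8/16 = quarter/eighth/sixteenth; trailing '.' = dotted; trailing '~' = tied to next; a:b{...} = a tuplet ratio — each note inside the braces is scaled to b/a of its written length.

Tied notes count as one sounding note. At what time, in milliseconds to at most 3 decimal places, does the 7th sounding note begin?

note 7 onset = 78/7b = 6753.247ms

1. 0.0ms @ 0 + 1818.182ms (3)
2. 1818.182ms @ 3 + 1818.182ms (3)
3. 3636.364ms @ 6 + 1038.961ms (12/7)
4. 4675.325ms @ 54/7 + 519.481ms (6/7)
5. 5194.805ms @ 60/7 + 519.481ms (6/7)
6. 5714.286ms @ 66/7 + 1038.961ms (12/7)
7. 6753.247ms @ 78/7 + 519.481ms (6/7)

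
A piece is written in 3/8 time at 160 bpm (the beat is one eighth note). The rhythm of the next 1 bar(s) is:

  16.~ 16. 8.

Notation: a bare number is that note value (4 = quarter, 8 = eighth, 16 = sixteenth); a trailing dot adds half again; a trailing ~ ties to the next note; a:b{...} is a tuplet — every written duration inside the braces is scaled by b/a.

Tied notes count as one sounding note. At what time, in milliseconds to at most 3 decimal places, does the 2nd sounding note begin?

1. 0.0ms @ 0 + 562.5ms (3/2)
2. 562.5ms @ 3/2 + 562.5ms (3/2)

note 2 onset = 3/2b = 562.5ms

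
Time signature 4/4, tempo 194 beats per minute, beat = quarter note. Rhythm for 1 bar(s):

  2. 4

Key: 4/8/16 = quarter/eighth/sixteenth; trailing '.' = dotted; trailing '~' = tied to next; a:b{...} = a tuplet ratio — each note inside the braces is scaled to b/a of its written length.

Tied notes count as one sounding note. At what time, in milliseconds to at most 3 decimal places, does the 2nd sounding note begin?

note 2 onset = 3b = 927.835ms

1. 0.0ms @ 0 + 927.835ms (3)
2. 927.835ms @ 3 + 309.278ms (1)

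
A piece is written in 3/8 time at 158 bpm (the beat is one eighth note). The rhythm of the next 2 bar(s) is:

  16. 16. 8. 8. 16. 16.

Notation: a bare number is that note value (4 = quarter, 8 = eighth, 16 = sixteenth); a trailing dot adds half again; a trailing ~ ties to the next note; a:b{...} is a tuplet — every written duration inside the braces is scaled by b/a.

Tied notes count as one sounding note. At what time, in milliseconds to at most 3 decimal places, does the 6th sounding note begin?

note 6 onset = 21/4b = 1993.671ms

1. 0.0ms @ 0 + 284.81ms (3/4)
2. 284.81ms @ 3/4 + 284.81ms (3/4)
3. 569.62ms @ 3/2 + 569.62ms (3/2)
4. 1139.241ms @ 3 + 569.62ms (3/2)
5. 1708.861ms @ 9/2 + 284.81ms (3/4)
6. 1993.671ms @ 21/4 + 284.81ms (3/4)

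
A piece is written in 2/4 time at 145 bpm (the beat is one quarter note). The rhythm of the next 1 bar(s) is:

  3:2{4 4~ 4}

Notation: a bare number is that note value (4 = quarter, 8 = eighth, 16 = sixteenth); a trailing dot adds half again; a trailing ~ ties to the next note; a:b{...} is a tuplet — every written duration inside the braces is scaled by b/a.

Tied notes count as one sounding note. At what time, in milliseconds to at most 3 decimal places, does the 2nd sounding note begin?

note 2 onset = 2/3b = 275.862ms

1. 0.0ms @ 0 + 275.862ms (2/3)
2. 275.862ms @ 2/3 + 551.724ms (4/3)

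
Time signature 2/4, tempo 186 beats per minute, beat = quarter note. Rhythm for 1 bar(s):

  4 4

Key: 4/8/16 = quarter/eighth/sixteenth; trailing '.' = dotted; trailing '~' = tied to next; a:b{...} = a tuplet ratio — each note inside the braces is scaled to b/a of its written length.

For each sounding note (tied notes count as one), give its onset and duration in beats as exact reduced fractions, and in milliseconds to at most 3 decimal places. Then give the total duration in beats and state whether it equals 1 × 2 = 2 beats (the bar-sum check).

1) 0.0ms=0b +322.581ms=1b
2) 322.581ms=1b +322.581ms=1b
Σ=2b of 2 (186bpm 2/4) — PASS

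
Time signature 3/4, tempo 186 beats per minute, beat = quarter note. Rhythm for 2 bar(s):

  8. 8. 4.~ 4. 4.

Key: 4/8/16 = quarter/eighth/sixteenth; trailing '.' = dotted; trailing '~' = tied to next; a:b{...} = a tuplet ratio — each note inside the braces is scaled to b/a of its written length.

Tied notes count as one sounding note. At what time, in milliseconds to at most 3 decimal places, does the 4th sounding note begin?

note 4 onset = 9/2b = 1451.613ms

1. 0.0ms @ 0 + 241.935ms (3/4)
2. 241.935ms @ 3/4 + 241.935ms (3/4)
3. 483.871ms @ 3/2 + 967.742ms (3)
4. 1451.613ms @ 9/2 + 483.871ms (3/2)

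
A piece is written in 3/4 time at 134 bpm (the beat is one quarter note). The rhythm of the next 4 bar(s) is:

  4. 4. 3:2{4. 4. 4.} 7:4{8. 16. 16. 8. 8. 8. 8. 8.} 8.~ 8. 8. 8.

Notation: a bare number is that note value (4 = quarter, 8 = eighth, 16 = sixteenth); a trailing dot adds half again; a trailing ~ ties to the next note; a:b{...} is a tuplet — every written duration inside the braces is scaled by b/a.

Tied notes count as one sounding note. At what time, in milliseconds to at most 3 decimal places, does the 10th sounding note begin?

note 10 onset = 51/7b = 3262.26ms

1. 0.0ms @ 0 + 671.642ms (3/2)
2. 671.642ms @ 3/2 + 671.642ms (3/2)
3. 1343.284ms @ 3 + 447.761ms (1)
4. 1791.045ms @ 4 + 447.761ms (1)
5. 2238.806ms @ 5 + 447.761ms (1)
6. 2686.567ms @ 6 + 191.898ms (3/7)
7. 2878.465ms @ 45/7 + 95.949ms (3/14)
8. 2974.414ms @ 93/14 + 95.949ms (3/14)
9. 3070.362ms @ 48/7 + 191.898ms (3/7)
10. 3262.26ms @ 51/7 + 191.898ms (3/7)
11. 3454.158ms @ 54/7 + 191.898ms (3/7)
12. 3646.055ms @ 57/7 + 191.898ms (3/7)
13. 3837.953ms @ 60/7 + 191.898ms (3/7)
14. 4029.851ms @ 9 + 671.642ms (3/2)
15. 4701.493ms @ 21/2 + 335.821ms (3/4)
16. 5037.313ms @ 45/4 + 335.821ms (3/4)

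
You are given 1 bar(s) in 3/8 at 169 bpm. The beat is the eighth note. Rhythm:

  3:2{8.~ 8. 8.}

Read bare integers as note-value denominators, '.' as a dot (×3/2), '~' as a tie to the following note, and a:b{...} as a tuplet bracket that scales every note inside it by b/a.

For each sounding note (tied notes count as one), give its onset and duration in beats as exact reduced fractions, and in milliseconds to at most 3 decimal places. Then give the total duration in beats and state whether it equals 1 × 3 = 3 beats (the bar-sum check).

1) 0.0ms=0b +710.059ms=2b
2) 710.059ms=2b +355.03ms=1b
Σ=3b of 3 (169bpm 3/8) — PASS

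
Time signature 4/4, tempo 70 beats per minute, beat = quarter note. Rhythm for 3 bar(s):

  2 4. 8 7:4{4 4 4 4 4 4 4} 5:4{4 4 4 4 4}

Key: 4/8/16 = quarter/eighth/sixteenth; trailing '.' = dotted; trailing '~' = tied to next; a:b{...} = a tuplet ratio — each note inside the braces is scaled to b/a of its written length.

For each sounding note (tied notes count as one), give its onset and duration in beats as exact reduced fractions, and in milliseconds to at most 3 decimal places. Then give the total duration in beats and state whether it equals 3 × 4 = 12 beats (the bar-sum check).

1) 0.0ms=0b +1714.286ms=2b
2) 1714.286ms=2b +1285.714ms=3/2b
3) 3000.0ms=7/2b +428.571ms=1/2b
4) 3428.571ms=4b +489.796ms=4/7b
5) 3918.367ms=32/7b +489.796ms=4/7b
6) 4408.163ms=36/7b +489.796ms=4/7b
7) 4897.959ms=40/7b +489.796ms=4/7b
8) 5387.755ms=44/7b +489.796ms=4/7b
9) 5877.551ms=48/7b +489.796ms=4/7b
10) 6367.347ms=52/7b +489.796ms=4/7b
11) 6857.143ms=8b +685.714ms=4/5b
12) 7542.857ms=44/5b +685.714ms=4/5b
13) 8228.571ms=48/5b +685.714ms=4/5b
14) 8914.286ms=52/5b +685.714ms=4/5b
15) 9600.0ms=56/5b +685.714ms=4/5b
Σ=12b of 12 (70bpm 4/4) — PASS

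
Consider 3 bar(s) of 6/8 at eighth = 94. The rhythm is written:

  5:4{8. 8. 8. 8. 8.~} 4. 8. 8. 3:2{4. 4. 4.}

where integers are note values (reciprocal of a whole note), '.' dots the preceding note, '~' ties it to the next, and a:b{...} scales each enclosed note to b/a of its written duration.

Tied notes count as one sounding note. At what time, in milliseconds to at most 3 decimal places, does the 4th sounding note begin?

1. 0.0ms @ 0 + 765.957ms (6/5)
2. 765.957ms @ 6/5 + 765.957ms (6/5)
3. 1531.915ms @ 12/5 + 765.957ms (6/5)
4. 2297.872ms @ 18/5 + 765.957ms (6/5)
5. 3063.83ms @ 24/5 + 2680.851ms (21/5)
6. 5744.681ms @ 9 + 957.447ms (3/2)
7. 6702.128ms @ 21/2 + 957.447ms (3/2)
8. 7659.574ms @ 12 + 1276.596ms (2)
9. 8936.17ms @ 14 + 1276.596ms (2)
10. 10212.766ms @ 16 + 1276.596ms (2)

note 4 onset = 18/5b = 2297.872ms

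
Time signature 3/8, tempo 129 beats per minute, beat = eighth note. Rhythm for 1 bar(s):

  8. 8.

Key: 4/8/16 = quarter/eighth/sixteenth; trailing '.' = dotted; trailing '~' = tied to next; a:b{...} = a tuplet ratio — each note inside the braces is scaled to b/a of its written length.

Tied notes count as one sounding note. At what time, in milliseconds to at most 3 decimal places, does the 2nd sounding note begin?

note 2 onset = 3/2b = 697.674ms

1. 0.0ms @ 0 + 697.674ms (3/2)
2. 697.674ms @ 3/2 + 697.674ms (3/2)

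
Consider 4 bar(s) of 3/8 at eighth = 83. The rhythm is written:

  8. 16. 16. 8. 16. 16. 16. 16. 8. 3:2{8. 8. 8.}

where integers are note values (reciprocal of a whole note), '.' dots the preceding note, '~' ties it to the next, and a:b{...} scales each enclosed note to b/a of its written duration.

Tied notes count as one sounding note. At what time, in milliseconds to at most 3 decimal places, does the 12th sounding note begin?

note 12 onset = 11b = 7951.807ms

1. 0.0ms @ 0 + 1084.337ms (3/2)
2. 1084.337ms @ 3/2 + 542.169ms (3/4)
3. 1626.506ms @ 9/4 + 542.169ms (3/4)
4. 2168.675ms @ 3 + 1084.337ms (3/2)
5. 3253.012ms @ 9/2 + 542.169ms (3/4)
6. 3795.181ms @ 21/4 + 542.169ms (3/4)
7. 4337.349ms @ 6 + 542.169ms (3/4)
8. 4879.518ms @ 27/4 + 542.169ms (3/4)
9. 5421.687ms @ 15/2 + 1084.337ms (3/2)
10. 6506.024ms @ 9 + 722.892ms (1)
11. 7228.916ms @ 10 + 722.892ms (1)
12. 7951.807ms @ 11 + 722.892ms (1)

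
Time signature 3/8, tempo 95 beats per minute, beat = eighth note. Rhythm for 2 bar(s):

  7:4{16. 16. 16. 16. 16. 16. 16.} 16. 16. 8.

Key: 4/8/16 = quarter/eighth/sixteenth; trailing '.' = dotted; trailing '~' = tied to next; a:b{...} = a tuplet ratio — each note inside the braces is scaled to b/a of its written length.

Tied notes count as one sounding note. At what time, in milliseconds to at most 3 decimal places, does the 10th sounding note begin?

note 10 onset = 9/2b = 2842.105ms

1. 0.0ms @ 0 + 270.677ms (3/7)
2. 270.677ms @ 3/7 + 270.677ms (3/7)
3. 541.353ms @ 6/7 + 270.677ms (3/7)
4. 812.03ms @ 9/7 + 270.677ms (3/7)
5. 1082.707ms @ 12/7 + 270.677ms (3/7)
6. 1353.383ms @ 15/7 + 270.677ms (3/7)
7. 1624.06ms @ 18/7 + 270.677ms (3/7)
8. 1894.737ms @ 3 + 473.684ms (3/4)
9. 2368.421ms @ 15/4 + 473.684ms (3/4)
10. 2842.105ms @ 9/2 + 947.368ms (3/2)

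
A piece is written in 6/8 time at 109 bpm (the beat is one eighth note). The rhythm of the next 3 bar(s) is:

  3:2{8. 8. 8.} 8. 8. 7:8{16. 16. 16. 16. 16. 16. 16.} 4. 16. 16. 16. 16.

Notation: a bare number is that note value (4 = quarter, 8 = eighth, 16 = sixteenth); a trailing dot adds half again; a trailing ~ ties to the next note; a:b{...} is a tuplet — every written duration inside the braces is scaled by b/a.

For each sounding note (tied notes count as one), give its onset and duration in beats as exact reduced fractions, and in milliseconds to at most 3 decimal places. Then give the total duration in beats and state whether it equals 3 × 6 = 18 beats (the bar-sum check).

1) 0.0ms=0b +550.459ms=1b
2) 550.459ms=1b +550.459ms=1b
3) 1100.917ms=2b +550.459ms=1b
4) 1651.376ms=3b +825.688ms=3/2b
5) 2477.064ms=9/2b +825.688ms=3/2b
6) 3302.752ms=6b +471.822ms=6/7b
7) 3774.574ms=48/7b +471.822ms=6/7b
8) 4246.396ms=54/7b +471.822ms=6/7b
9) 4718.218ms=60/7b +471.822ms=6/7b
10) 5190.039ms=66/7b +471.822ms=6/7b
11) 5661.861ms=72/7b +471.822ms=6/7b
12) 6133.683ms=78/7b +471.822ms=6/7b
13) 6605.505ms=12b +1651.376ms=3b
14) 8256.881ms=15b +412.844ms=3/4b
15) 8669.725ms=63/4b +412.844ms=3/4b
16) 9082.569ms=33/2b +412.844ms=3/4b
17) 9495.413ms=69/4b +412.844ms=3/4b
Σ=18b of 18 (109bpm 6/8) — PASS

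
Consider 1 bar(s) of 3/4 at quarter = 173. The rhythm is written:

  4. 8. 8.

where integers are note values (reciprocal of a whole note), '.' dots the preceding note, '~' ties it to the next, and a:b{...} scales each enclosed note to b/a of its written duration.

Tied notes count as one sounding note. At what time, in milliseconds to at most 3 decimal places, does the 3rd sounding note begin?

1. 0.0ms @ 0 + 520.231ms (3/2)
2. 520.231ms @ 3/2 + 260.116ms (3/4)
3. 780.347ms @ 9/4 + 260.116ms (3/4)

note 3 onset = 9/4b = 780.347ms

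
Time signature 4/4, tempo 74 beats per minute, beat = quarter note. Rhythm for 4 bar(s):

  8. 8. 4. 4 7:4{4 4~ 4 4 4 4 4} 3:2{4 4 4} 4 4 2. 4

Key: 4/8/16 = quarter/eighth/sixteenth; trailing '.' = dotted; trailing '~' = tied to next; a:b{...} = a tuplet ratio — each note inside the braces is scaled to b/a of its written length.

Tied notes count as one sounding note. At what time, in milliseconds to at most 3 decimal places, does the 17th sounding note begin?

note 17 onset = 15b = 12162.162ms

1. 0.0ms @ 0 + 608.108ms (3/4)
2. 608.108ms @ 3/4 + 608.108ms (3/4)
3. 1216.216ms @ 3/2 + 1216.216ms (3/2)
4. 2432.432ms @ 3 + 810.811ms (1)
5. 3243.243ms @ 4 + 463.32ms (4/7)
6. 3706.564ms @ 32/7 + 926.641ms (8/7)
7. 4633.205ms @ 40/7 + 463.32ms (4/7)
8. 5096.525ms @ 44/7 + 463.32ms (4/7)
9. 5559.846ms @ 48/7 + 463.32ms (4/7)
10. 6023.166ms @ 52/7 + 463.32ms (4/7)
11. 6486.486ms @ 8 + 540.541ms (2/3)
12. 7027.027ms @ 26/3 + 540.541ms (2/3)
13. 7567.568ms @ 28/3 + 540.541ms (2/3)
14. 8108.108ms @ 10 + 810.811ms (1)
15. 8918.919ms @ 11 + 810.811ms (1)
16. 9729.73ms @ 12 + 2432.432ms (3)
17. 12162.162ms @ 15 + 810.811ms (1)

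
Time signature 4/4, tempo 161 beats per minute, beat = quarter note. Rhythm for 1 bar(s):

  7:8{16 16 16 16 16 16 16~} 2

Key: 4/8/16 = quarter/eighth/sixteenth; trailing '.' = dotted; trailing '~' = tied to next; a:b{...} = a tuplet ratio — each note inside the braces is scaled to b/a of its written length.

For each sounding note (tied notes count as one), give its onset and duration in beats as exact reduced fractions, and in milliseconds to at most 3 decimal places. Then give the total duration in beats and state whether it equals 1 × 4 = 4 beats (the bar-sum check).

1) 0.0ms=0b +106.477ms=2/7b
2) 106.477ms=2/7b +106.477ms=2/7b
3) 212.955ms=4/7b +106.477ms=2/7b
4) 319.432ms=6/7b +106.477ms=2/7b
5) 425.909ms=8/7b +106.477ms=2/7b
6) 532.387ms=10/7b +106.477ms=2/7b
7) 638.864ms=12/7b +851.819ms=16/7b
Σ=4b of 4 (161bpm 4/4) — PASS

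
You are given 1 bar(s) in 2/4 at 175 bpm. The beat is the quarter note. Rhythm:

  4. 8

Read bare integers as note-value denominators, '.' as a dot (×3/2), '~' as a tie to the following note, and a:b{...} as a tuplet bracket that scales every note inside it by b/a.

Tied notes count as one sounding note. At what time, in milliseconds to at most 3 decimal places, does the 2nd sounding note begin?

note 2 onset = 3/2b = 514.286ms

1. 0.0ms @ 0 + 514.286ms (3/2)
2. 514.286ms @ 3/2 + 171.429ms (1/2)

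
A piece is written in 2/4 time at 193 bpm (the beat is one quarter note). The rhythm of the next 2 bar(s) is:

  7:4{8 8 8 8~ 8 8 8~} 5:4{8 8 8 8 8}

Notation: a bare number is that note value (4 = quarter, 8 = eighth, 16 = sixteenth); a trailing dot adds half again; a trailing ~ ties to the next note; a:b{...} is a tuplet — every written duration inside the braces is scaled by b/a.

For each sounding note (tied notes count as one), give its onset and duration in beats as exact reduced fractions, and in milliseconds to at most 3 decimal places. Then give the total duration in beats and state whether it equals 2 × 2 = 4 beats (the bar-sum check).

1) 0.0ms=0b +88.823ms=2/7b
2) 88.823ms=2/7b +88.823ms=2/7b
3) 177.646ms=4/7b +88.823ms=2/7b
4) 266.469ms=6/7b +177.646ms=4/7b
5) 444.115ms=10/7b +88.823ms=2/7b
6) 532.939ms=12/7b +213.175ms=24/35b
7) 746.114ms=12/5b +124.352ms=2/5b
8) 870.466ms=14/5b +124.352ms=2/5b
9) 994.819ms=16/5b +124.352ms=2/5b
10) 1119.171ms=18/5b +124.352ms=2/5b
Σ=4b of 4 (193bpm 2/4) — PASS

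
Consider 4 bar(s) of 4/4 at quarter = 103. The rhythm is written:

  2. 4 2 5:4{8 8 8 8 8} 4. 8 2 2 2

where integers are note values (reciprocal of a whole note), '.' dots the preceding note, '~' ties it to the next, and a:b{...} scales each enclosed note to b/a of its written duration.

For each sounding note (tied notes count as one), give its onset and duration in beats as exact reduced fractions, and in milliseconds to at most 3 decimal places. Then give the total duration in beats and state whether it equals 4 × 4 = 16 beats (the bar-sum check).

1) 0.0ms=0b +1747.573ms=3b
2) 1747.573ms=3b +582.524ms=1b
3) 2330.097ms=4b +1165.049ms=2b
4) 3495.146ms=6b +233.01ms=2/5b
5) 3728.155ms=32/5b +233.01ms=2/5b
6) 3961.165ms=34/5b +233.01ms=2/5b
7) 4194.175ms=36/5b +233.01ms=2/5b
8) 4427.184ms=38/5b +233.01ms=2/5b
9) 4660.194ms=8b +873.786ms=3/2b
10) 5533.981ms=19/2b +291.262ms=1/2b
11) 5825.243ms=10b +1165.049ms=2b
12) 6990.291ms=12b +1165.049ms=2b
13) 8155.34ms=14b +1165.049ms=2b
Σ=16b of 16 (103bpm 4/4) — PASS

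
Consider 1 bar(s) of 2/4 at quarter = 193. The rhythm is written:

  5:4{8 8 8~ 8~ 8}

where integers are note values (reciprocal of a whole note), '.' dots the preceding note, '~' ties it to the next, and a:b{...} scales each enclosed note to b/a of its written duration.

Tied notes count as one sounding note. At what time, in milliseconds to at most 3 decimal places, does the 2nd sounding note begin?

note 2 onset = 2/5b = 124.352ms

1. 0.0ms @ 0 + 124.352ms (2/5)
2. 124.352ms @ 2/5 + 124.352ms (2/5)
3. 248.705ms @ 4/5 + 373.057ms (6/5)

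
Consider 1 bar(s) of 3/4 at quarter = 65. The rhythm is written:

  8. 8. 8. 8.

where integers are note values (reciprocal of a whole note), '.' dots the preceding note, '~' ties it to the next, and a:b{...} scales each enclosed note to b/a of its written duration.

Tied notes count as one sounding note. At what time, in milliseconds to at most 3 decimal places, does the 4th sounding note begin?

1. 0.0ms @ 0 + 692.308ms (3/4)
2. 692.308ms @ 3/4 + 692.308ms (3/4)
3. 1384.615ms @ 3/2 + 692.308ms (3/4)
4. 2076.923ms @ 9/4 + 692.308ms (3/4)

note 4 onset = 9/4b = 2076.923ms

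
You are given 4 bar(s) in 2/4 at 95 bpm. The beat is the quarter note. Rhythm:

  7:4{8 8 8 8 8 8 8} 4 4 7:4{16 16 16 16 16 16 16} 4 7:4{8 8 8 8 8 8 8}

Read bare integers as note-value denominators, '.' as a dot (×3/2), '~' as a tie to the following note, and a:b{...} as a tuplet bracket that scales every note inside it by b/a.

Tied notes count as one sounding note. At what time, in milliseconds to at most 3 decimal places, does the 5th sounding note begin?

note 5 onset = 8/7b = 721.805ms

1. 0.0ms @ 0 + 180.451ms (2/7)
2. 180.451ms @ 2/7 + 180.451ms (2/7)
3. 360.902ms @ 4/7 + 180.451ms (2/7)
4. 541.353ms @ 6/7 + 180.451ms (2/7)
5. 721.805ms @ 8/7 + 180.451ms (2/7)
6. 902.256ms @ 10/7 + 180.451ms (2/7)
7. 1082.707ms @ 12/7 + 180.451ms (2/7)
8. 1263.158ms @ 2 + 631.579ms (1)
9. 1894.737ms @ 3 + 631.579ms (1)
10. 2526.316ms @ 4 + 90.226ms (1/7)
11. 2616.541ms @ 29/7 + 90.226ms (1/7)
12. 2706.767ms @ 30/7 + 90.226ms (1/7)
13. 2796.992ms @ 31/7 + 90.226ms (1/7)
14. 2887.218ms @ 32/7 + 90.226ms (1/7)
15. 2977.444ms @ 33/7 + 90.226ms (1/7)
16. 3067.669ms @ 34/7 + 90.226ms (1/7)
17. 3157.895ms @ 5 + 631.579ms (1)
18. 3789.474ms @ 6 + 180.451ms (2/7)
19. 3969.925ms @ 44/7 + 180.451ms (2/7)
20. 4150.376ms @ 46/7 + 180.451ms (2/7)
21. 4330.827ms @ 48/7 + 180.451ms (2/7)
22. 4511.278ms @ 50/7 + 180.451ms (2/7)
23. 4691.729ms @ 52/7 + 180.451ms (2/7)
24. 4872.18ms @ 54/7 + 180.451ms (2/7)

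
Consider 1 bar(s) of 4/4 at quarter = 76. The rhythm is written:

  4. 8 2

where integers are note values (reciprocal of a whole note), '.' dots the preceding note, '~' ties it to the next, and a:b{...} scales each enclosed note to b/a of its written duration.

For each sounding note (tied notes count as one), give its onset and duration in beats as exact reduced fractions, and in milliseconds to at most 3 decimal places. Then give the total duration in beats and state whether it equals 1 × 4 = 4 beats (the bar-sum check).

1) 0.0ms=0b +1184.211ms=3/2b
2) 1184.211ms=3/2b +394.737ms=1/2b
3) 1578.947ms=2b +1578.947ms=2b
Σ=4b of 4 (76bpm 4/4) — PASS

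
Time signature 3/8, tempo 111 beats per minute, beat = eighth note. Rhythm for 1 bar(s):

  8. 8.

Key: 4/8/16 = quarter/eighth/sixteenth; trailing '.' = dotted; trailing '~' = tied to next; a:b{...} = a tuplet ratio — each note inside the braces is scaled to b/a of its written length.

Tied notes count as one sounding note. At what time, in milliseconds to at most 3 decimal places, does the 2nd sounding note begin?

1. 0.0ms @ 0 + 810.811ms (3/2)
2. 810.811ms @ 3/2 + 810.811ms (3/2)

note 2 onset = 3/2b = 810.811ms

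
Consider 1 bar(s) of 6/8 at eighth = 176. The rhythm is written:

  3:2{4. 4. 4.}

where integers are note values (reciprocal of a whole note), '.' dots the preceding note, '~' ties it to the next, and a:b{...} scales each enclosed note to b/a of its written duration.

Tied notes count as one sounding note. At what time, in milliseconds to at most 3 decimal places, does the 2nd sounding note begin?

note 2 onset = 2b = 681.818ms

1. 0.0ms @ 0 + 681.818ms (2)
2. 681.818ms @ 2 + 681.818ms (2)
3. 1363.636ms @ 4 + 681.818ms (2)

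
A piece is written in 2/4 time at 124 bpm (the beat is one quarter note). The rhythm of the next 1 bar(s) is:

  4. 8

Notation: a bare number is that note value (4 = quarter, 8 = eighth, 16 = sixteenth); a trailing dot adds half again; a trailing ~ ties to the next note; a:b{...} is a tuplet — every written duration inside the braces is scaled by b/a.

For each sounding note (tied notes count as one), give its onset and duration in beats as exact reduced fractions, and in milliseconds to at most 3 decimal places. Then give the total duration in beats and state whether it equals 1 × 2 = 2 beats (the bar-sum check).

1) 0.0ms=0b +725.806ms=3/2b
2) 725.806ms=3/2b +241.935ms=1/2b
Σ=2b of 2 (124bpm 2/4) — PASS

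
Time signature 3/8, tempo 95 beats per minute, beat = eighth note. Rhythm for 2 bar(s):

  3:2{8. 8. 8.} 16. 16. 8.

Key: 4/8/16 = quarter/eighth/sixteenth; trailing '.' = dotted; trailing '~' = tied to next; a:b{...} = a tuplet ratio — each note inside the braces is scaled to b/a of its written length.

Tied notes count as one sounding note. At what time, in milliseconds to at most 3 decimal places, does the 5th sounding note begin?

note 5 onset = 15/4b = 2368.421ms

1. 0.0ms @ 0 + 631.579ms (1)
2. 631.579ms @ 1 + 631.579ms (1)
3. 1263.158ms @ 2 + 631.579ms (1)
4. 1894.737ms @ 3 + 473.684ms (3/4)
5. 2368.421ms @ 15/4 + 473.684ms (3/4)
6. 2842.105ms @ 9/2 + 947.368ms (3/2)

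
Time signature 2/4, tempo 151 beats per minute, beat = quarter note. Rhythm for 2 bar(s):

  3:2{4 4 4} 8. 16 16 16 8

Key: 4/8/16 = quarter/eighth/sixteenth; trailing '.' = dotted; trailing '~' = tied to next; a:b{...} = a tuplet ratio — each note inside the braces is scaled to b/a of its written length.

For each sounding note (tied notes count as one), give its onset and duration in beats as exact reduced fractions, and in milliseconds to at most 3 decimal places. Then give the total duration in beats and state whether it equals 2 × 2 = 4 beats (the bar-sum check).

1) 0.0ms=0b +264.901ms=2/3b
2) 264.901ms=2/3b +264.901ms=2/3b
3) 529.801ms=4/3b +264.901ms=2/3b
4) 794.702ms=2b +298.013ms=3/4b
5) 1092.715ms=11/4b +99.338ms=1/4b
6) 1192.053ms=3b +99.338ms=1/4b
7) 1291.391ms=13/4b +99.338ms=1/4b
8) 1390.728ms=7/2b +198.675ms=1/2b
Σ=4b of 4 (151bpm 2/4) — PASS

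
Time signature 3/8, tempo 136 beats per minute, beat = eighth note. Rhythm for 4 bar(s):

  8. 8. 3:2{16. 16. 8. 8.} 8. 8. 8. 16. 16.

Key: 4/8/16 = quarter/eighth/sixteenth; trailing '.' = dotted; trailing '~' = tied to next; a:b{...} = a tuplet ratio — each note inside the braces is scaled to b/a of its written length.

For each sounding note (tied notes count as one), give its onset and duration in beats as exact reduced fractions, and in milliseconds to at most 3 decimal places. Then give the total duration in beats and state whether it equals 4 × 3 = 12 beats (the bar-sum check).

1) 0.0ms=0b +661.765ms=3/2b
2) 661.765ms=3/2b +661.765ms=3/2b
3) 1323.529ms=3b +220.588ms=1/2b
4) 1544.118ms=7/2b +220.588ms=1/2b
5) 1764.706ms=4b +441.176ms=1b
6) 2205.882ms=5b +441.176ms=1b
7) 2647.059ms=6b +661.765ms=3/2b
8) 3308.824ms=15/2b +661.765ms=3/2b
9) 3970.588ms=9b +661.765ms=3/2b
10) 4632.353ms=21/2b +330.882ms=3/4b
11) 4963.235ms=45/4b +330.882ms=3/4b
Σ=12b of 12 (136bpm 3/8) — PASS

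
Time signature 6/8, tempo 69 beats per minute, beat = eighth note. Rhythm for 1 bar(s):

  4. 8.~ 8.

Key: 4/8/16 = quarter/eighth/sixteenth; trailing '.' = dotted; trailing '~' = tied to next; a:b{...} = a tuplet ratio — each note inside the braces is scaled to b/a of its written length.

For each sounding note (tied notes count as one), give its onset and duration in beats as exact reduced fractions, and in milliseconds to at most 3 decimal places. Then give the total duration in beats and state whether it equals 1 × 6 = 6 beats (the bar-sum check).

1) 0.0ms=0b +2608.696ms=3b
2) 2608.696ms=3b +2608.696ms=3b
Σ=6b of 6 (69bpm 6/8) — PASS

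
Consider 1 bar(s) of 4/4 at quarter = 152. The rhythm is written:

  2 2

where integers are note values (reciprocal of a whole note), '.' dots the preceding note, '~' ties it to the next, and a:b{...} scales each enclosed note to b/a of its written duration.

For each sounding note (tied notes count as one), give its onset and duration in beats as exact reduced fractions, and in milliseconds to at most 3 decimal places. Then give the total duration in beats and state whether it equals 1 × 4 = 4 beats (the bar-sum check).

1) 0.0ms=0b +789.474ms=2b
2) 789.474ms=2b +789.474ms=2b
Σ=4b of 4 (152bpm 4/4) — PASS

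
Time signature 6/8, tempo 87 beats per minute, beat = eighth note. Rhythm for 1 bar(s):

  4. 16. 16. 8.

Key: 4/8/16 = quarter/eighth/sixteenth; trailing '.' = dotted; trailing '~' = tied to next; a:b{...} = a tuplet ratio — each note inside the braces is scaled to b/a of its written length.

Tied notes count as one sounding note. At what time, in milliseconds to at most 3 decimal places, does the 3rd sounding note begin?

note 3 onset = 15/4b = 2586.207ms

1. 0.0ms @ 0 + 2068.966ms (3)
2. 2068.966ms @ 3 + 517.241ms (3/4)
3. 2586.207ms @ 15/4 + 517.241ms (3/4)
4. 3103.448ms @ 9/2 + 1034.483ms (3/2)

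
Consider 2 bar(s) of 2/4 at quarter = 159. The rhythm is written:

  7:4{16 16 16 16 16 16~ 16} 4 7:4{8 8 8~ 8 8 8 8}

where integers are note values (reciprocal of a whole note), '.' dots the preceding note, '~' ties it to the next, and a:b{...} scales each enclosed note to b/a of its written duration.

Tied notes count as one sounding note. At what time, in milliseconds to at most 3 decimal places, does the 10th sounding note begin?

1. 0.0ms @ 0 + 53.908ms (1/7)
2. 53.908ms @ 1/7 + 53.908ms (1/7)
3. 107.817ms @ 2/7 + 53.908ms (1/7)
4. 161.725ms @ 3/7 + 53.908ms (1/7)
5. 215.633ms @ 4/7 + 53.908ms (1/7)
6. 269.542ms @ 5/7 + 107.817ms (2/7)
7. 377.358ms @ 1 + 377.358ms (1)
8. 754.717ms @ 2 + 107.817ms (2/7)
9. 862.534ms @ 16/7 + 107.817ms (2/7)
10. 970.35ms @ 18/7 + 215.633ms (4/7)
11. 1185.984ms @ 22/7 + 107.817ms (2/7)
12. 1293.801ms @ 24/7 + 107.817ms (2/7)
13. 1401.617ms @ 26/7 + 107.817ms (2/7)

note 10 onset = 18/7b = 970.35ms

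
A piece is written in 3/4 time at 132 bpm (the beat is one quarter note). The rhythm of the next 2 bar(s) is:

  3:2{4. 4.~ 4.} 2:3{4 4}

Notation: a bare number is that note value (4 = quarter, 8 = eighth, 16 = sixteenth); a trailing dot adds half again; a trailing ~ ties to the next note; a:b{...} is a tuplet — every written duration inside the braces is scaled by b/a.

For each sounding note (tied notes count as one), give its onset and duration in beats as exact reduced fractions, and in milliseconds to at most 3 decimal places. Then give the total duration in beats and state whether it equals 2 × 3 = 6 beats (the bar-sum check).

1) 0.0ms=0b +454.545ms=1b
2) 454.545ms=1b +909.091ms=2b
3) 1363.636ms=3b +681.818ms=3/2b
4) 2045.455ms=9/2b +681.818ms=3/2b
Σ=6b of 6 (132bpm 3/4) — PASS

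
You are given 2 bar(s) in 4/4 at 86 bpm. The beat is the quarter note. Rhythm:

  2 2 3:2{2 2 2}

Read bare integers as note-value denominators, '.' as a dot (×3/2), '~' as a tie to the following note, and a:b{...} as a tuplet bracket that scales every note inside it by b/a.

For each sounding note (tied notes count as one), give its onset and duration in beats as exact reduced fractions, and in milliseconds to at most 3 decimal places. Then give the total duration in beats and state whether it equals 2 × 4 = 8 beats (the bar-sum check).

1) 0.0ms=0b +1395.349ms=2b
2) 1395.349ms=2b +1395.349ms=2b
3) 2790.698ms=4b +930.233ms=4/3b
4) 3720.93ms=16/3b +930.233ms=4/3b
5) 4651.163ms=20/3b +930.233ms=4/3b
Σ=8b of 8 (86bpm 4/4) — PASS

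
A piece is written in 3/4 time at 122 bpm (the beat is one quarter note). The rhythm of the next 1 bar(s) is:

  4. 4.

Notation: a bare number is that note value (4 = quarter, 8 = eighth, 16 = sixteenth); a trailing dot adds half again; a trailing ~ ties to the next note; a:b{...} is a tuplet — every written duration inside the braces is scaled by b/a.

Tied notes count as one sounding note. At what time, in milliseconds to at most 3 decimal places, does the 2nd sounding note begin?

note 2 onset = 3/2b = 737.705ms

1. 0.0ms @ 0 + 737.705ms (3/2)
2. 737.705ms @ 3/2 + 737.705ms (3/2)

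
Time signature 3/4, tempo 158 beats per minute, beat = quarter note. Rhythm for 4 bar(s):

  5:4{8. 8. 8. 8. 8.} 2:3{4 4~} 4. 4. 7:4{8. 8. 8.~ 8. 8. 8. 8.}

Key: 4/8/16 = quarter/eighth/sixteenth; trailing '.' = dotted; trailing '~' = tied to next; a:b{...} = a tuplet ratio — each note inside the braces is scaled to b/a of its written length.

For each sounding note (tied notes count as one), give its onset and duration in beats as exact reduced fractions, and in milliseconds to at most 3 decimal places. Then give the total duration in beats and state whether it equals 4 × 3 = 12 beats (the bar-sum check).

1) 0.0ms=0b +227.848ms=3/5b
2) 227.848ms=3/5b +227.848ms=3/5b
3) 455.696ms=6/5b +227.848ms=3/5b
4) 683.544ms=9/5b +227.848ms=3/5b
5) 911.392ms=12/5b +227.848ms=3/5b
6) 1139.241ms=3b +569.62ms=3/2b
7) 1708.861ms=9/2b +1139.241ms=3b
8) 2848.101ms=15/2b +569.62ms=3/2b
9) 3417.722ms=9b +162.749ms=3/7b
10) 3580.47ms=66/7b +162.749ms=3/7b
11) 3743.219ms=69/7b +325.497ms=6/7b
12) 4068.716ms=75/7b +162.749ms=3/7b
13) 4231.465ms=78/7b +162.749ms=3/7b
14) 4394.213ms=81/7b +162.749ms=3/7b
Σ=12b of 12 (158bpm 3/4) — PASS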